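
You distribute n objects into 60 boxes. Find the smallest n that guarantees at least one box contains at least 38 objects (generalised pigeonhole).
n = (38 − 1)·60 + 1 = 2221

By the generalised pigeonhole principle, to guarantee some box contains ≥ r objects we need more than (r − 1) · k objects total. Threshold: n = (r − 1) · k + 1. With r = 38 and k = 60: n = 37 · 60 + 1 = 2220 + 1 = 2221. For n = 2220 = 37 · 60, we can put exactly 37 objects in every box, avoiding 38 in any single one — so 2221 is tight.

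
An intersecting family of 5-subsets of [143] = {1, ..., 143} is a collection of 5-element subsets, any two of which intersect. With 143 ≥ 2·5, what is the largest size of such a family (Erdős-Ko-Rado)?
max |F| = C(142, 4) = 16234505

The Erdős-Ko-Rado theorem states: for n ≥ 2k, an intersecting family of k-subsets of an n-element set has size at most C(n − 1, k − 1), with equality for 'star' families {A ⊆ [n] : |A| = k, i ∈ A} (fix an element i). For n = 143, k = 5: C(142, 4) = 16234505.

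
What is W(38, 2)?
W(38, 2) = 38 + 1 = 39

A 2-term AP is any pair of integers, so a monochromatic 2-AP exists iff some colour is used at least twice. With 38 colours, the colouring i ↦ i on {1, ..., 38} uses each colour once, avoiding any monochromatic pair, so W(38, 2) > 38. For {1, ..., 39}, pigeonhole forces two integers of the same colour, which form a monochromatic 2-AP. Hence W(38, 2) = 39.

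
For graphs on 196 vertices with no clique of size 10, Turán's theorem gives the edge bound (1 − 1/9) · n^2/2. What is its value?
Turán density bound = (8/9) · 196^2/2 = 153664/9 ≈ 17073.7778

Turán's theorem: ex(n, K_{r+1}) is achieved by the complete r-partite Turán graph T(n, r) with parts as balanced as possible, and is at most (1 − 1/r) · n^2/2. For r = 9, n = 196: the density bound is (8/9) · 38416/2 = 153664/9 ≈ 17073.7778. The integer-valued extremum is e(T(196, 9)) = 17073, which is strictly less than the density bound 153664/9 since 9 ∤ 196 (the parts of T(196, 9) cannot all be equal).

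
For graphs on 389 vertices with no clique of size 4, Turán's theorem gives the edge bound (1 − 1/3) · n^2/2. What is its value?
Turán density bound = (2/3) · 389^2/2 = 151321/3 ≈ 50440.3333

Turán's theorem: ex(n, K_{r+1}) is achieved by the complete r-partite Turán graph T(n, r) with parts as balanced as possible, and is at most (1 − 1/r) · n^2/2. For r = 3, n = 389: the density bound is (2/3) · 151321/2 = 151321/3 ≈ 50440.3333. The integer-valued extremum is e(T(389, 3)) = 50440, which is strictly less than the density bound 151321/3 since 3 ∤ 389 (the parts of T(389, 3) cannot all be equal).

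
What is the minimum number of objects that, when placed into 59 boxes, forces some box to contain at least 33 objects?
n = (33 − 1)·59 + 1 = 1889

By the generalised pigeonhole principle, to guarantee some box contains ≥ r objects we need more than (r − 1) · k objects total. Threshold: n = (r − 1) · k + 1. With r = 33 and k = 59: n = 32 · 59 + 1 = 1888 + 1 = 1889. For n = 1888 = 32 · 59, we can put exactly 32 objects in every box, avoiding 33 in any single one — so 1889 is tight.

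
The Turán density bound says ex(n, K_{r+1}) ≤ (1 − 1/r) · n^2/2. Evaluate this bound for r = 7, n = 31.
Turán density bound = (6/7) · 31^2/2 = 2883/7 ≈ 411.8571

Turán's theorem: ex(n, K_{r+1}) is achieved by the complete r-partite Turán graph T(n, r) with parts as balanced as possible, and is at most (1 − 1/r) · n^2/2. For r = 7, n = 31: the density bound is (6/7) · 961/2 = 2883/7 ≈ 411.8571. The integer-valued extremum is e(T(31, 7)) = 411, which is strictly less than the density bound 2883/7 since 7 ∤ 31 (the parts of T(31, 7) cannot all be equal).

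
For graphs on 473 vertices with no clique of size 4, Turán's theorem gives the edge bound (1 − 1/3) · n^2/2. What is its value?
Turán density bound = (2/3) · 473^2/2 = 223729/3 ≈ 74576.3333

Turán's theorem: ex(n, K_{r+1}) is achieved by the complete r-partite Turán graph T(n, r) with parts as balanced as possible, and is at most (1 − 1/r) · n^2/2. For r = 3, n = 473: the density bound is (2/3) · 223729/2 = 223729/3 ≈ 74576.3333. The integer-valued extremum is e(T(473, 3)) = 74576, which is strictly less than the density bound 223729/3 since 3 ∤ 473 (the parts of T(473, 3) cannot all be equal).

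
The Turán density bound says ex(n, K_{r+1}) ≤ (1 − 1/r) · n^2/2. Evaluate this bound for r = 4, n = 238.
Turán density bound = (3/4) · 238^2/2 = 42483/2 ≈ 21241.5

Turán's theorem: ex(n, K_{r+1}) is achieved by the complete r-partite Turán graph T(n, r) with parts as balanced as possible, and is at most (1 − 1/r) · n^2/2. For r = 4, n = 238: the density bound is (3/4) · 56644/2 = 42483/2 ≈ 21241.5. The integer-valued extremum is e(T(238, 4)) = 21241, which is strictly less than the density bound 42483/2 since 4 ∤ 238 (the parts of T(238, 4) cannot all be equal).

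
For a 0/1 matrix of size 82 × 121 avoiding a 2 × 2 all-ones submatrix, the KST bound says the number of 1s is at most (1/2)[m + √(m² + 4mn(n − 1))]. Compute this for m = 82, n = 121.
z(82, 121; 2, 2) ≤ (1/2)[82 + √(82² + 4·82·121·120)] = (1/2)[82 + √4769284] = 1132.9345

Kővári–Sós–Turán: let r_1, ..., r_82 be the row sums and z = Σ r_i the total number of 1s. Each pair of columns can share at most one row with both entries 1 (else a 2×2 all-ones block appears), so Σ_i C(r_i, 2) ≤ C(121, 2) = 7260. By convexity Σ_i C(r_i, 2) ≥ 82·C(z/82, 2) = z(z − 82)/(2·82), giving z² − 82z − 82·121·120 ≤ 0 and hence z ≤ (1/2)[82 + √(6724 + 4·1190640)] = (1/2)[82 + √4769284] ≈ (1/2)(82 + 2183.869) = 1132.9345.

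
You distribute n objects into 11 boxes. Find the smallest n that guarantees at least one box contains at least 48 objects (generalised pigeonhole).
n = (48 − 1)·11 + 1 = 518

By the generalised pigeonhole principle, to guarantee some box contains ≥ r objects we need more than (r − 1) · k objects total. Threshold: n = (r − 1) · k + 1. With r = 48 and k = 11: n = 47 · 11 + 1 = 517 + 1 = 518. For n = 517 = 47 · 11, we can put exactly 47 objects in every box, avoiding 48 in any single one — so 518 is tight.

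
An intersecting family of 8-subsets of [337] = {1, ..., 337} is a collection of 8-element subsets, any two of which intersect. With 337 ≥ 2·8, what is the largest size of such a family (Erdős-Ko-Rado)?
max |F| = C(336, 7) = 90079147136880

The Erdős-Ko-Rado theorem states: for n ≥ 2k, an intersecting family of k-subsets of an n-element set has size at most C(n − 1, k − 1), with equality for 'star' families {A ⊆ [n] : |A| = k, i ∈ A} (fix an element i). For n = 337, k = 8: C(336, 7) = 90079147136880.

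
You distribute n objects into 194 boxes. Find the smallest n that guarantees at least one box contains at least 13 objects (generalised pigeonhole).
n = (13 − 1)·194 + 1 = 2329

By the generalised pigeonhole principle, to guarantee some box contains ≥ r objects we need more than (r − 1) · k objects total. Threshold: n = (r − 1) · k + 1. With r = 13 and k = 194: n = 12 · 194 + 1 = 2328 + 1 = 2329. For n = 2328 = 12 · 194, we can put exactly 12 objects in every box, avoiding 13 in any single one — so 2329 is tight.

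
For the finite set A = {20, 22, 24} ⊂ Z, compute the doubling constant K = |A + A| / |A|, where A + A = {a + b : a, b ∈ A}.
K = |A + A| / |A| = 5/3

Enumerate A + A = {a + b : a, b ∈ A}. With |A| = 3, there are |A|^2 = 9 ordered sum pairs; collecting distinct values, A + A = {40, 42, 44, 46, 48}, so |A + A| = 5. Thus K = 5/3. Here |A + A| = 2|A| − 1 = 5, the minimum possible — so K = 5/3 is minimal, which holds iff A is an arithmetic progression.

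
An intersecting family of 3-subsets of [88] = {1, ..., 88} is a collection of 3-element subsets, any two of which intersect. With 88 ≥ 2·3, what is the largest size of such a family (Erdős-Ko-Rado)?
max |F| = C(87, 2) = 3741

Erdős-Ko-Rado (1961): when n ≥ 2k, max |F| = C(n−1, k−1). The bound is attained by the star {A : i ∈ A} for any fixed i ∈ [n]. Here C(88−1, 3−1) = C(87, 2) = 3741.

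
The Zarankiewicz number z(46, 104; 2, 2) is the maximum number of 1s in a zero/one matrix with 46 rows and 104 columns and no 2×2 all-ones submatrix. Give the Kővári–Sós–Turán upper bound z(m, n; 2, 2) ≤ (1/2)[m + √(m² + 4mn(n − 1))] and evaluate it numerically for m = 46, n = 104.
z(46, 104; 2, 2) ≤ (1/2)[46 + √(46² + 4·46·104·103)] = (1/2)[46 + √1973124] = 725.3397

Kővári–Sós–Turán: let r_1, ..., r_46 be the row sums and z = Σ r_i the total number of 1s. Each pair of columns can share at most one row with both entries 1 (else a 2×2 all-ones block appears), so Σ_i C(r_i, 2) ≤ C(104, 2) = 5356. By convexity Σ_i C(r_i, 2) ≥ 46·C(z/46, 2) = z(z − 46)/(2·46), giving z² − 46z − 46·104·103 ≤ 0 and hence z ≤ (1/2)[46 + √(2116 + 4·492752)] = (1/2)[46 + √1973124] ≈ (1/2)(46 + 1404.6793) = 725.3397.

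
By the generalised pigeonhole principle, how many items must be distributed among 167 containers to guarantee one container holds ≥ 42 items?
n = (42 − 1)·167 + 1 = 6848

By the generalised pigeonhole principle, to guarantee some box contains ≥ r objects we need more than (r − 1) · k objects total. Threshold: n = (r − 1) · k + 1. With r = 42 and k = 167: n = 41 · 167 + 1 = 6847 + 1 = 6848. For n = 6847 = 41 · 167, we can put exactly 41 objects in every box, avoiding 42 in any single one — so 6848 is tight.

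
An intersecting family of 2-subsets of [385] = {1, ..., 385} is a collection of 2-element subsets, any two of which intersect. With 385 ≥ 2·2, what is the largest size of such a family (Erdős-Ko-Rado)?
max |F| = C(384, 1) = 384

The Erdős-Ko-Rado theorem states: for n ≥ 2k, an intersecting family of k-subsets of an n-element set has size at most C(n − 1, k − 1), with equality for 'star' families {A ⊆ [n] : |A| = k, i ∈ A} (fix an element i). For n = 385, k = 2: C(384, 1) = 384.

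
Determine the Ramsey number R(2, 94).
R(2, 94) = 94

R(2, k) = k for all k ≥ 2: in a 2-colouring of K_k, either some edge is red (a red K_2) or all edges are blue (a blue K_k). And K_{93} coloured all-blue has no blue K_94, so R(2, 94) > 93. Hence R(2, 94) = 94.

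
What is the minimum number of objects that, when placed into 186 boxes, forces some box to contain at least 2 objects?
n = (2 − 1)·186 + 1 = 187

By the generalised pigeonhole principle, to guarantee some box contains ≥ r objects we need more than (r − 1) · k objects total. Threshold: n = (r − 1) · k + 1. With r = 2 and k = 186: n = 1 · 186 + 1 = 186 + 1 = 187. For n = 186 = 1 · 186, we can put exactly 1 objects in every box, avoiding 2 in any single one — so 187 is tight.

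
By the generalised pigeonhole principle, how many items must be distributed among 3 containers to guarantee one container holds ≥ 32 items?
n = (32 − 1)·3 + 1 = 94

By the generalised pigeonhole principle, to guarantee some box contains ≥ r objects we need more than (r − 1) · k objects total. Threshold: n = (r − 1) · k + 1. With r = 32 and k = 3: n = 31 · 3 + 1 = 93 + 1 = 94. For n = 93 = 31 · 3, we can put exactly 31 objects in every box, avoiding 32 in any single one — so 94 is tight.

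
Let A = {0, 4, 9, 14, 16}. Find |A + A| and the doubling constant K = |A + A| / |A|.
K = |A + A| / |A| = 14/5

Enumerate A + A = {a + b : a, b ∈ A}. With |A| = 5, there are |A|^2 = 25 ordered sum pairs; collecting distinct values, A + A = {0, 4, 8, 9, 13, 14, 16, 18, 20, 23, 25, 28, 30, 32}, so |A + A| = 14. Thus K = 14/5. For comparison, the minimum possible |A + A| over all 5-element sets is 2·5 − 1 = 9 (so min K = 9/5), attained only by arithmetic progressions.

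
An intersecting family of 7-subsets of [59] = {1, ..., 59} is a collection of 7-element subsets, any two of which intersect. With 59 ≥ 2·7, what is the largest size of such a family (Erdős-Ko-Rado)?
max |F| = C(58, 6) = 40475358

The Erdős-Ko-Rado theorem states: for n ≥ 2k, an intersecting family of k-subsets of an n-element set has size at most C(n − 1, k − 1), with equality for 'star' families {A ⊆ [n] : |A| = k, i ∈ A} (fix an element i). For n = 59, k = 7: C(58, 6) = 40475358.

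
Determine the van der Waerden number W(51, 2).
W(51, 2) = 51 + 1 = 52

A 2-term AP is any pair of integers, so a monochromatic 2-AP exists iff some colour is used at least twice. With 51 colours, the colouring i ↦ i on {1, ..., 51} uses each colour once, avoiding any monochromatic pair, so W(51, 2) > 51. For {1, ..., 52}, pigeonhole forces two integers of the same colour, which form a monochromatic 2-AP. Hence W(51, 2) = 52.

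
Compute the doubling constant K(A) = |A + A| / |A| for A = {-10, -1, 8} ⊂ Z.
K = |A + A| / |A| = 5/3

Enumerate A + A = {a + b : a, b ∈ A}. With |A| = 3, there are |A|^2 = 9 ordered sum pairs; collecting distinct values, A + A = {-20, -11, -2, 7, 16}, so |A + A| = 5. Thus K = 5/3. Here |A + A| = 2|A| − 1 = 5, the minimum possible — so K = 5/3 is minimal, which holds iff A is an arithmetic progression.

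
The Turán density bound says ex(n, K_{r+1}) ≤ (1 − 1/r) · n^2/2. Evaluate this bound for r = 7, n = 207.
Turán density bound = (6/7) · 207^2/2 = 128547/7 ≈ 18363.8571

Turán's theorem: ex(n, K_{r+1}) is achieved by the complete r-partite Turán graph T(n, r) with parts as balanced as possible, and is at most (1 − 1/r) · n^2/2. For r = 7, n = 207: the density bound is (6/7) · 42849/2 = 128547/7 ≈ 18363.8571. The integer-valued extremum is e(T(207, 7)) = 18363, which is strictly less than the density bound 128547/7 since 7 ∤ 207 (the parts of T(207, 7) cannot all be equal).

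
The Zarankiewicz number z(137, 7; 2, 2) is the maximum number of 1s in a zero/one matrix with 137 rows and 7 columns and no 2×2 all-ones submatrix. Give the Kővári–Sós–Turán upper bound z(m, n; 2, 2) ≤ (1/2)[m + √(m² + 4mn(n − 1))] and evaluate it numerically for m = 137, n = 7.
z(137, 7; 2, 2) ≤ (1/2)[137 + √(137² + 4·137·7·6)] = (1/2)[137 + √41785] = 170.7069

Kővári–Sós–Turán: let r_1, ..., r_137 be the row sums and z = Σ r_i the total number of 1s. Each pair of columns can share at most one row with both entries 1 (else a 2×2 all-ones block appears), so Σ_i C(r_i, 2) ≤ C(7, 2) = 21. By convexity Σ_i C(r_i, 2) ≥ 137·C(z/137, 2) = z(z − 137)/(2·137), giving z² − 137z − 137·7·6 ≤ 0 and hence z ≤ (1/2)[137 + √(18769 + 4·5754)] = (1/2)[137 + √41785] ≈ (1/2)(137 + 204.4138) = 170.7069.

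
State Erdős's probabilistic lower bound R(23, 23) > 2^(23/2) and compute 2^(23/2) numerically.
2^(23/2) = 2896.3094; so R(23, 23) > 2896.3094

Colour each edge of K_n uniformly at random with red/blue. The expected number of monochromatic K_23 is C(n, 23) · 2 · 2^(−C(23,2)). If C(n, 23) · 2^(1 − C(23,2)) < 1, then with positive probability no monochromatic K_23 exists, so R(23, 23) > n. The standard estimate C(n, 23) ≤ n^23/23! shows this inequality holds whenever n ≤ 2^(23/2) (since 23! · 2^(C(23,2) − 1) > 2^(23^2/2) ≥ n^23). Hence R(23, 23) > 2^(23/2) = 2896.3094.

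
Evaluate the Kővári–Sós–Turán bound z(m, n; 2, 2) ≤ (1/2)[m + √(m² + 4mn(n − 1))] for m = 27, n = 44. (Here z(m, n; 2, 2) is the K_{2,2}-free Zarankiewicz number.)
z(27, 44; 2, 2) ≤ (1/2)[27 + √(27² + 4·27·44·43)] = (1/2)[27 + √205065] = 239.9205

Kővári–Sós–Turán: let r_1, ..., r_27 be the row sums and z = Σ r_i the total number of 1s. Each pair of columns can share at most one row with both entries 1 (else a 2×2 all-ones block appears), so Σ_i C(r_i, 2) ≤ C(44, 2) = 946. By convexity Σ_i C(r_i, 2) ≥ 27·C(z/27, 2) = z(z − 27)/(2·27), giving z² − 27z − 27·44·43 ≤ 0 and hence z ≤ (1/2)[27 + √(729 + 4·51084)] = (1/2)[27 + √205065] ≈ (1/2)(27 + 452.841) = 239.9205.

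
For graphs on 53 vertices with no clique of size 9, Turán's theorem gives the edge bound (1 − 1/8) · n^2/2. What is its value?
Turán density bound = (7/8) · 53^2/2 = 19663/16 ≈ 1228.9375

Turán's theorem: ex(n, K_{r+1}) is achieved by the complete r-partite Turán graph T(n, r) with parts as balanced as possible, and is at most (1 − 1/r) · n^2/2. For r = 8, n = 53: the density bound is (7/8) · 2809/2 = 19663/16 ≈ 1228.9375. The integer-valued extremum is e(T(53, 8)) = 1228, which is strictly less than the density bound 19663/16 since 8 ∤ 53 (the parts of T(53, 8) cannot all be equal).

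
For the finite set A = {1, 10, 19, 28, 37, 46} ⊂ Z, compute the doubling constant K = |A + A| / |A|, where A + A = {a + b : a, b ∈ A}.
K = |A + A| / |A| = 11/6

Enumerate A + A = {a + b : a, b ∈ A}. With |A| = 6, there are |A|^2 = 36 ordered sum pairs; collecting distinct values, A + A = {2, 11, 20, 29, 38, 47, 56, 65, 74, 83, 92}, so |A + A| = 11. Thus K = 11/6. Here |A + A| = 2|A| − 1 = 11, the minimum possible — so K = 11/6 is minimal, which holds iff A is an arithmetic progression.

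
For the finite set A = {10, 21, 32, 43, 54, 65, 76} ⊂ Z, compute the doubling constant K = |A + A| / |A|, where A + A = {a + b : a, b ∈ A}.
K = |A + A| / |A| = 13/7

Enumerate A + A = {a + b : a, b ∈ A}. With |A| = 7, there are |A|^2 = 49 ordered sum pairs; collecting distinct values, A + A = {20, 31, 42, 53, 64, 75, 86, 97, 108, 119, 130, 141, 152}, so |A + A| = 13. Thus K = 13/7. Here |A + A| = 2|A| − 1 = 13, the minimum possible — so K = 13/7 is minimal, which holds iff A is an arithmetic progression.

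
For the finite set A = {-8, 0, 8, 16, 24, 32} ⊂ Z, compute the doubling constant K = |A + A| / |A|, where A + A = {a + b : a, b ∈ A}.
K = |A + A| / |A| = 11/6

Enumerate A + A = {a + b : a, b ∈ A}. With |A| = 6, there are |A|^2 = 36 ordered sum pairs; collecting distinct values, A + A = {-16, -8, 0, 8, 16, 24, 32, 40, 48, 56, 64}, so |A + A| = 11. Thus K = 11/6. Here |A + A| = 2|A| − 1 = 11, the minimum possible — so K = 11/6 is minimal, which holds iff A is an arithmetic progression.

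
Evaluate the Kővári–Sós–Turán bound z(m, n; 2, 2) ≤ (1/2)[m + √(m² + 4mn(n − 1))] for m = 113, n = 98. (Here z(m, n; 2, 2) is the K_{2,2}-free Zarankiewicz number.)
z(113, 98; 2, 2) ≤ (1/2)[113 + √(113² + 4·113·98·97)] = (1/2)[113 + √4309481] = 1094.4645

Kővári–Sós–Turán: let r_1, ..., r_113 be the row sums and z = Σ r_i the total number of 1s. Each pair of columns can share at most one row with both entries 1 (else a 2×2 all-ones block appears), so Σ_i C(r_i, 2) ≤ C(98, 2) = 4753. By convexity Σ_i C(r_i, 2) ≥ 113·C(z/113, 2) = z(z − 113)/(2·113), giving z² − 113z − 113·98·97 ≤ 0 and hence z ≤ (1/2)[113 + √(12769 + 4·1074178)] = (1/2)[113 + √4309481] ≈ (1/2)(113 + 2075.9289) = 1094.4645.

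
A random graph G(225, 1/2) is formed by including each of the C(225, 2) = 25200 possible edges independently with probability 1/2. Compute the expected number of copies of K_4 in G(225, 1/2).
E[# K_4] = C(225, 4) · (1/2)^C(4, 2) = 103962600 / 2^6 = 12995325/8 = 1624415.625

For each 4-subset S of vertices (there are C(225, 4) = 103962600 such S), let X_S = 1 if S induces a K_4 (all C(4, 2) = 6 edges present). Then P(X_S = 1) = (1/2)^6 = 1/64. By linearity of expectation, E[# K_4] = C(225, 4) · (1/2)^6 = 103962600 / 64 = 12995325/8 = 1624415.625.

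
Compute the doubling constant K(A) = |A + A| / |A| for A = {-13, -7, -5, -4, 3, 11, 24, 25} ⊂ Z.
K = |A + A| / |A| = 32/8 = 4

Enumerate A + A = {a + b : a, b ∈ A}. With |A| = 8, there are |A|^2 = 64 ordered sum pairs; collecting distinct values, A + A = {-26, -20, -18, -17, -14, -12, -11, -10, -9, -8, -4, -2, -1, 4, 6, 7, 11, 12, 14, 17, 18, 19, 20, 21, 22, 27, 28, 35, 36, 48, 49, 50}, so |A + A| = 32. Thus K = 32/8 = 4. For comparison, the minimum possible |A + A| over all 8-element sets is 2·8 − 1 = 15 (so min K = 15/8), attained only by arithmetic progressions.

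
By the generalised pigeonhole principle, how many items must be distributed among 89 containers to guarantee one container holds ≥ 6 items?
n = (6 − 1)·89 + 1 = 446

By the generalised pigeonhole principle, to guarantee some box contains ≥ r objects we need more than (r − 1) · k objects total. Threshold: n = (r − 1) · k + 1. With r = 6 and k = 89: n = 5 · 89 + 1 = 445 + 1 = 446. For n = 445 = 5 · 89, we can put exactly 5 objects in every box, avoiding 6 in any single one — so 446 is tight.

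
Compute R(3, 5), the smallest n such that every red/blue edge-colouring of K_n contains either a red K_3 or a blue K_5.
R(3, 5) = 14

Lower bound: an explicit 2-colouring of K_{13} (typically a Paley-type or other structured construction) avoids a red K_3 and a blue K_5, showing R(3, 5) > 13.
Upper bound: the Erdős–Szekeres recurrence R(r, t') ≤ R(r−1, t') + R(r, t'−1) yields R(3, 5) ≤ 14.
Hence R(3, 5) = 14.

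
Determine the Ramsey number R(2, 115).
R(2, 115) = 115

R(2, k) = k for all k ≥ 2: in a 2-colouring of K_k, either some edge is red (a red K_2) or all edges are blue (a blue K_k). And K_{114} coloured all-blue has no blue K_115, so R(2, 115) > 114. Hence R(2, 115) = 115.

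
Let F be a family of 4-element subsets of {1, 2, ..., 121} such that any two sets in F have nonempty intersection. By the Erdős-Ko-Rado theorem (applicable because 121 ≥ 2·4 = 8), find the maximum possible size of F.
max |F| = C(120, 3) = 280840

The Erdős-Ko-Rado theorem states: for n ≥ 2k, an intersecting family of k-subsets of an n-element set has size at most C(n − 1, k − 1), with equality for 'star' families {A ⊆ [n] : |A| = k, i ∈ A} (fix an element i). For n = 121, k = 4: C(120, 3) = 280840.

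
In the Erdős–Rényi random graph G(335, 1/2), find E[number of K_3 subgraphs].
E[# K_3] = C(335, 3) · (1/2)^C(3, 2) = 6209895 / 2^3 = 776236.875

For each 3-subset S of vertices (there are C(335, 3) = 6209895 such S), let X_S = 1 if S induces a K_3 (all C(3, 2) = 3 edges present). Then P(X_S = 1) = (1/2)^3 = 1/8. By linearity of expectation, E[# K_3] = C(335, 3) · (1/2)^3 = 6209895 / 8 = 776236.875.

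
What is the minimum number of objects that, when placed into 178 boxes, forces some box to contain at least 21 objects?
n = (21 − 1)·178 + 1 = 3561

By the generalised pigeonhole principle, to guarantee some box contains ≥ r objects we need more than (r − 1) · k objects total. Threshold: n = (r − 1) · k + 1. With r = 21 and k = 178: n = 20 · 178 + 1 = 3560 + 1 = 3561. For n = 3560 = 20 · 178, we can put exactly 20 objects in every box, avoiding 21 in any single one — so 3561 is tight.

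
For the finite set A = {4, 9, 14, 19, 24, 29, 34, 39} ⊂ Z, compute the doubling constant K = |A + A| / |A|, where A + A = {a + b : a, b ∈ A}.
K = |A + A| / |A| = 15/8

Enumerate A + A = {a + b : a, b ∈ A}. With |A| = 8, there are |A|^2 = 64 ordered sum pairs; collecting distinct values, A + A = {8, 13, 18, 23, 28, 33, 38, 43, 48, 53, 58, 63, 68, 73, 78}, so |A + A| = 15. Thus K = 15/8. Here |A + A| = 2|A| − 1 = 15, the minimum possible — so K = 15/8 is minimal, which holds iff A is an arithmetic progression.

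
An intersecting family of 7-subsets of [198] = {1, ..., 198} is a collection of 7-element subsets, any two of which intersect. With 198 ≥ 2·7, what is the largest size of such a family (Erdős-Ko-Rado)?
max |F| = C(197, 6) = 75176946208

The Erdős-Ko-Rado theorem states: for n ≥ 2k, an intersecting family of k-subsets of an n-element set has size at most C(n − 1, k − 1), with equality for 'star' families {A ⊆ [n] : |A| = k, i ∈ A} (fix an element i). For n = 198, k = 7: C(197, 6) = 75176946208.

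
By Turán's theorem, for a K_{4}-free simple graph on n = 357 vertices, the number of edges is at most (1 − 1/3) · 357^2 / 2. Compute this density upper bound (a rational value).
Turán density bound = (2/3) · 357^2/2 = 42483

Turán's theorem: ex(n, K_{r+1}) is achieved by the complete r-partite Turán graph T(n, r) with parts as balanced as possible, and is at most (1 − 1/r) · n^2/2. For r = 3, n = 357: the density bound is (2/3) · 127449/2 = 42483. Since 3 ∣ 357, the Turán graph T(357, 3) has parts of equal size 119, and its edge count e(T(357, 3)) = 42483 attains the density bound exactly.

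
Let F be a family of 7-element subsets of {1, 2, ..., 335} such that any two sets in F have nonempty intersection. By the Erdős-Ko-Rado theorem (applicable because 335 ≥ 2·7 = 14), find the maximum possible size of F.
max |F| = C(334, 6) = 1843037276619

Erdős-Ko-Rado (1961): when n ≥ 2k, max |F| = C(n−1, k−1). The bound is attained by the star {A : i ∈ A} for any fixed i ∈ [n]. Here C(335−1, 7−1) = C(334, 6) = 1843037276619.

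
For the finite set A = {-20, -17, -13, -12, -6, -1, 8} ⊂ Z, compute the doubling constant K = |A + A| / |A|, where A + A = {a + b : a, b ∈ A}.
K = |A + A| / |A| = 25/7

Enumerate A + A = {a + b : a, b ∈ A}. With |A| = 7, there are |A|^2 = 49 ordered sum pairs; collecting distinct values, A + A = {-40, -37, -34, -33, -32, -30, -29, -26, -25, -24, -23, -21, -19, -18, -14, -13, -12, -9, -7, -5, -4, -2, 2, 7, 16}, so |A + A| = 25. Thus K = 25/7. For comparison, the minimum possible |A + A| over all 7-element sets is 2·7 − 1 = 13 (so min K = 13/7), attained only by arithmetic progressions.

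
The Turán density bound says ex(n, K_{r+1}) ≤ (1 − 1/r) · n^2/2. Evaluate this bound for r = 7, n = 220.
Turán density bound = (6/7) · 220^2/2 = 145200/7 ≈ 20742.8571

Turán's theorem: ex(n, K_{r+1}) is achieved by the complete r-partite Turán graph T(n, r) with parts as balanced as possible, and is at most (1 − 1/r) · n^2/2. For r = 7, n = 220: the density bound is (6/7) · 48400/2 = 145200/7 ≈ 20742.8571. The integer-valued extremum is e(T(220, 7)) = 20742, which is strictly less than the density bound 145200/7 since 7 ∤ 220 (the parts of T(220, 7) cannot all be equal).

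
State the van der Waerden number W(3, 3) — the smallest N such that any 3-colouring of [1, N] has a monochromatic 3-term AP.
W(3, 3) = 27

This is a classical value, W(3, 3) = 27, established by combining an explicit 3-colouring of {1, ..., 26} with no monochromatic 3-AP (giving the lower bound W(3, 3) > 26) and a finite case analysis / exhaustive computer search showing every 3-colouring of {1, ..., 27} has such an AP.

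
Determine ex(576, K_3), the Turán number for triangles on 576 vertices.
ex(576, K_3) = ⌊576^2/4⌋ = 82944

Mantel (1907): a triangle-free graph on n vertices has at most ⌊n^2/4⌋ edges, with equality for the complete bipartite graph K_{⌊n/2⌋, ⌈n/2⌉}. For n = 576: ⌊576^2/4⌋ = ⌊331776/4⌋ = 82944. The extremal graph is K_{288, 288}, which has 288·288 = 82944 edges.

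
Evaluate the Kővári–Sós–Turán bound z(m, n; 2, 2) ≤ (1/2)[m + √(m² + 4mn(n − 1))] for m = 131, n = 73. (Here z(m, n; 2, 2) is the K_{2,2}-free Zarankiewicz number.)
z(131, 73; 2, 2) ≤ (1/2)[131 + √(131² + 4·131·73·72)] = (1/2)[131 + √2771305] = 897.8619

Kővári–Sós–Turán: let r_1, ..., r_131 be the row sums and z = Σ r_i the total number of 1s. Each pair of columns can share at most one row with both entries 1 (else a 2×2 all-ones block appears), so Σ_i C(r_i, 2) ≤ C(73, 2) = 2628. By convexity Σ_i C(r_i, 2) ≥ 131·C(z/131, 2) = z(z − 131)/(2·131), giving z² − 131z − 131·73·72 ≤ 0 and hence z ≤ (1/2)[131 + √(17161 + 4·688536)] = (1/2)[131 + √2771305] ≈ (1/2)(131 + 1664.7237) = 897.8619.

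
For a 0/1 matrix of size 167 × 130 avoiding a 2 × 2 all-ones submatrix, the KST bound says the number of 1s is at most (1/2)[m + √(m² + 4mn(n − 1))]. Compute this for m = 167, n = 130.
z(167, 130; 2, 2) ≤ (1/2)[167 + √(167² + 4·167·130·129)] = (1/2)[167 + √11230249] = 1759.0782

Kővári–Sós–Turán: let r_1, ..., r_167 be the row sums and z = Σ r_i the total number of 1s. Each pair of columns can share at most one row with both entries 1 (else a 2×2 all-ones block appears), so Σ_i C(r_i, 2) ≤ C(130, 2) = 8385. By convexity Σ_i C(r_i, 2) ≥ 167·C(z/167, 2) = z(z − 167)/(2·167), giving z² − 167z − 167·130·129 ≤ 0 and hence z ≤ (1/2)[167 + √(27889 + 4·2800590)] = (1/2)[167 + √11230249] ≈ (1/2)(167 + 3351.1564) = 1759.0782.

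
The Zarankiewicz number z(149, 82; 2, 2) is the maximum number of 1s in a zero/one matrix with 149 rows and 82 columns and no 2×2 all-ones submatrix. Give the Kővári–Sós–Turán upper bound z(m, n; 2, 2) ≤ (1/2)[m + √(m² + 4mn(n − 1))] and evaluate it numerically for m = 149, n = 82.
z(149, 82; 2, 2) ≤ (1/2)[149 + √(149² + 4·149·82·81)] = (1/2)[149 + √3980833] = 1072.1012

Kővári–Sós–Turán: let r_1, ..., r_149 be the row sums and z = Σ r_i the total number of 1s. Each pair of columns can share at most one row with both entries 1 (else a 2×2 all-ones block appears), so Σ_i C(r_i, 2) ≤ C(82, 2) = 3321. By convexity Σ_i C(r_i, 2) ≥ 149·C(z/149, 2) = z(z − 149)/(2·149), giving z² − 149z − 149·82·81 ≤ 0 and hence z ≤ (1/2)[149 + √(22201 + 4·989658)] = (1/2)[149 + √3980833] ≈ (1/2)(149 + 1995.2025) = 1072.1012.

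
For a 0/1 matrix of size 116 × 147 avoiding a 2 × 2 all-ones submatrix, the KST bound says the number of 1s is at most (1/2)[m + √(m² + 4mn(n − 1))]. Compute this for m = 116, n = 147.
z(116, 147; 2, 2) ≤ (1/2)[116 + √(116² + 4·116·147·146)] = (1/2)[116 + √9971824] = 1636.9098

Kővári–Sós–Turán: let r_1, ..., r_116 be the row sums and z = Σ r_i the total number of 1s. Each pair of columns can share at most one row with both entries 1 (else a 2×2 all-ones block appears), so Σ_i C(r_i, 2) ≤ C(147, 2) = 10731. By convexity Σ_i C(r_i, 2) ≥ 116·C(z/116, 2) = z(z − 116)/(2·116), giving z² − 116z − 116·147·146 ≤ 0 and hence z ≤ (1/2)[116 + √(13456 + 4·2489592)] = (1/2)[116 + √9971824] ≈ (1/2)(116 + 3157.8195) = 1636.9098.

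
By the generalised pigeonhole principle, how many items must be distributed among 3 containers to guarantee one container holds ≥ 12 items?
n = (12 − 1)·3 + 1 = 34

By the generalised pigeonhole principle, to guarantee some box contains ≥ r objects we need more than (r − 1) · k objects total. Threshold: n = (r − 1) · k + 1. With r = 12 and k = 3: n = 11 · 3 + 1 = 33 + 1 = 34. For n = 33 = 11 · 3, we can put exactly 11 objects in every box, avoiding 12 in any single one — so 34 is tight.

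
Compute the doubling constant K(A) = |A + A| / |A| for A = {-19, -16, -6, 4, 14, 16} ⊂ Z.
K = |A + A| / |A| = 18/6 = 3

Enumerate A + A = {a + b : a, b ∈ A}. With |A| = 6, there are |A|^2 = 36 ordered sum pairs; collecting distinct values, A + A = {-38, -35, -32, -25, -22, -15, -12, -5, -3, -2, 0, 8, 10, 18, 20, 28, 30, 32}, so |A + A| = 18. Thus K = 18/6 = 3. For comparison, the minimum possible |A + A| over all 6-element sets is 2·6 − 1 = 11 (so min K = 11/6), attained only by arithmetic progressions.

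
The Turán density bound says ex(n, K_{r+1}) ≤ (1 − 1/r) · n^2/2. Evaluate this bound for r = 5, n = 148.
Turán density bound = (4/5) · 148^2/2 = 43808/5 ≈ 8761.6

Turán's theorem: ex(n, K_{r+1}) is achieved by the complete r-partite Turán graph T(n, r) with parts as balanced as possible, and is at most (1 − 1/r) · n^2/2. For r = 5, n = 148: the density bound is (4/5) · 21904/2 = 43808/5 ≈ 8761.6. The integer-valued extremum is e(T(148, 5)) = 8761, which is strictly less than the density bound 43808/5 since 5 ∤ 148 (the parts of T(148, 5) cannot all be equal).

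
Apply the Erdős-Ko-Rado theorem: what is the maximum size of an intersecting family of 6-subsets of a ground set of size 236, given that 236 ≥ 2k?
max |F| = C(235, 5) = 5722138422

The Erdős-Ko-Rado theorem states: for n ≥ 2k, an intersecting family of k-subsets of an n-element set has size at most C(n − 1, k − 1), with equality for 'star' families {A ⊆ [n] : |A| = k, i ∈ A} (fix an element i). For n = 236, k = 6: C(235, 5) = 5722138422.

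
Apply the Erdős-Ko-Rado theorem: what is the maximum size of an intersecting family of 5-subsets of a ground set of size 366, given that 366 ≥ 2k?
max |F| = C(365, 4) = 727441715

The Erdős-Ko-Rado theorem states: for n ≥ 2k, an intersecting family of k-subsets of an n-element set has size at most C(n − 1, k − 1), with equality for 'star' families {A ⊆ [n] : |A| = k, i ∈ A} (fix an element i). For n = 366, k = 5: C(365, 4) = 727441715.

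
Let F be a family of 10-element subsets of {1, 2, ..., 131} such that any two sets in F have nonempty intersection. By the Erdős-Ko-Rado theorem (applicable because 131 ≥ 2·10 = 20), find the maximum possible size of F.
max |F| = C(130, 9) = 22016633132000

Erdős-Ko-Rado (1961): when n ≥ 2k, max |F| = C(n−1, k−1). The bound is attained by the star {A : i ∈ A} for any fixed i ∈ [n]. Here C(131−1, 10−1) = C(130, 9) = 22016633132000.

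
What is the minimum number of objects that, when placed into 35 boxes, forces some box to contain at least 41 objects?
n = (41 − 1)·35 + 1 = 1401

By the generalised pigeonhole principle, to guarantee some box contains ≥ r objects we need more than (r − 1) · k objects total. Threshold: n = (r − 1) · k + 1. With r = 41 and k = 35: n = 40 · 35 + 1 = 1400 + 1 = 1401. For n = 1400 = 40 · 35, we can put exactly 40 objects in every box, avoiding 41 in any single one — so 1401 is tight.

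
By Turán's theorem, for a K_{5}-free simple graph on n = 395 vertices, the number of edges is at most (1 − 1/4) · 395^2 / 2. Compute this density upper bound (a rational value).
Turán density bound = (3/4) · 395^2/2 = 468075/8 ≈ 58509.375

Turán's theorem: ex(n, K_{r+1}) is achieved by the complete r-partite Turán graph T(n, r) with parts as balanced as possible, and is at most (1 − 1/r) · n^2/2. For r = 4, n = 395: the density bound is (3/4) · 156025/2 = 468075/8 ≈ 58509.375. The integer-valued extremum is e(T(395, 4)) = 58509, which is strictly less than the density bound 468075/8 since 4 ∤ 395 (the parts of T(395, 4) cannot all be equal).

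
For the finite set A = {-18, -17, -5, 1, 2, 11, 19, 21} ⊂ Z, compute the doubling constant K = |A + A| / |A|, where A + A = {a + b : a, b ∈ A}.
K = |A + A| / |A| = 31/8

Enumerate A + A = {a + b : a, b ∈ A}. With |A| = 8, there are |A|^2 = 64 ordered sum pairs; collecting distinct values, A + A = {-36, -35, -34, -23, -22, -17, -16, -15, -10, -7, -6, -4, -3, 1, 2, 3, 4, 6, 12, 13, 14, 16, 20, 21, 22, 23, 30, 32, 38, 40, 42}, so |A + A| = 31. Thus K = 31/8. For comparison, the minimum possible |A + A| over all 8-element sets is 2·8 − 1 = 15 (so min K = 15/8), attained only by arithmetic progressions.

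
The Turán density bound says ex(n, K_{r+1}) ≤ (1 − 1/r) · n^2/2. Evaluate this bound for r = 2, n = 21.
Turán density bound = (1/2) · 21^2/2 = 441/4 ≈ 110.25

Turán's theorem: ex(n, K_{r+1}) is achieved by the complete r-partite Turán graph T(n, r) with parts as balanced as possible, and is at most (1 − 1/r) · n^2/2. For r = 2, n = 21: the density bound is (1/2) · 441/2 = 441/4 ≈ 110.25. The integer-valued extremum is e(T(21, 2)) = 110, which is strictly less than the density bound 441/4 since 2 ∤ 21 (the parts of T(21, 2) cannot all be equal).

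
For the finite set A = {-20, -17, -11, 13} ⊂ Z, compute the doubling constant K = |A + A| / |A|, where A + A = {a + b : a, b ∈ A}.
K = |A + A| / |A| = 10/4 = 5/2

Enumerate A + A = {a + b : a, b ∈ A}. With |A| = 4, there are |A|^2 = 16 ordered sum pairs; collecting distinct values, A + A = {-40, -37, -34, -31, -28, -22, -7, -4, 2, 26}, so |A + A| = 10. Thus K = 10/4 = 5/2. For comparison, the minimum possible |A + A| over all 4-element sets is 2·4 − 1 = 7 (so min K = 7/4), attained only by arithmetic progressions.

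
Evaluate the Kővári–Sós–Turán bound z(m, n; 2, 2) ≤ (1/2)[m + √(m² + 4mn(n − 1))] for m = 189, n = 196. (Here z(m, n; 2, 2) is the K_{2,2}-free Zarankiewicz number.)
z(189, 196; 2, 2) ≤ (1/2)[189 + √(189² + 4·189·196·195)] = (1/2)[189 + √28930041] = 2783.8327

Kővári–Sós–Turán: let r_1, ..., r_189 be the row sums and z = Σ r_i the total number of 1s. Each pair of columns can share at most one row with both entries 1 (else a 2×2 all-ones block appears), so Σ_i C(r_i, 2) ≤ C(196, 2) = 19110. By convexity Σ_i C(r_i, 2) ≥ 189·C(z/189, 2) = z(z − 189)/(2·189), giving z² − 189z − 189·196·195 ≤ 0 and hence z ≤ (1/2)[189 + √(35721 + 4·7223580)] = (1/2)[189 + √28930041] ≈ (1/2)(189 + 5378.6654) = 2783.8327.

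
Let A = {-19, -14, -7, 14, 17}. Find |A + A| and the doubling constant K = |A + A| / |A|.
K = |A + A| / |A| = 15/5 = 3

Enumerate A + A = {a + b : a, b ∈ A}. With |A| = 5, there are |A|^2 = 25 ordered sum pairs; collecting distinct values, A + A = {-38, -33, -28, -26, -21, -14, -5, -2, 0, 3, 7, 10, 28, 31, 34}, so |A + A| = 15. Thus K = 15/5 = 3. For comparison, the minimum possible |A + A| over all 5-element sets is 2·5 − 1 = 9 (so min K = 9/5), attained only by arithmetic progressions.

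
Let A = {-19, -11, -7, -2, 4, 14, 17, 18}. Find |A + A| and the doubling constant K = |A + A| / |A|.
K = |A + A| / |A| = 35/8

Enumerate A + A = {a + b : a, b ∈ A}. With |A| = 8, there are |A|^2 = 64 ordered sum pairs; collecting distinct values, A + A = {-38, -30, -26, -22, -21, -18, -15, -14, -13, -9, -7, -5, -4, -3, -2, -1, 2, 3, 6, 7, 8, 10, 11, 12, 15, 16, 18, 21, 22, 28, 31, 32, 34, 35, 36}, so |A + A| = 35. Thus K = 35/8. For comparison, the minimum possible |A + A| over all 8-element sets is 2·8 − 1 = 15 (so min K = 15/8), attained only by arithmetic progressions.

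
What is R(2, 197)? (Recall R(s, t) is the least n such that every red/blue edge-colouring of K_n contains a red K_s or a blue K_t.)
R(2, 197) = 197

R(2, k) = k for all k ≥ 2: in a 2-colouring of K_k, either some edge is red (a red K_2) or all edges are blue (a blue K_k). And K_{196} coloured all-blue has no blue K_197, so R(2, 197) > 196. Hence R(2, 197) = 197.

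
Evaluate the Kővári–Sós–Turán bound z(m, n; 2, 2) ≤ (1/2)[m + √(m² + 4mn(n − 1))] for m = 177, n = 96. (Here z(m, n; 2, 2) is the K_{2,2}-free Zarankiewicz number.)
z(177, 96; 2, 2) ≤ (1/2)[177 + √(177² + 4·177·96·95)] = (1/2)[177 + √6488289] = 1362.106

Kővári–Sós–Turán: let r_1, ..., r_177 be the row sums and z = Σ r_i the total number of 1s. Each pair of columns can share at most one row with both entries 1 (else a 2×2 all-ones block appears), so Σ_i C(r_i, 2) ≤ C(96, 2) = 4560. By convexity Σ_i C(r_i, 2) ≥ 177·C(z/177, 2) = z(z − 177)/(2·177), giving z² − 177z − 177·96·95 ≤ 0 and hence z ≤ (1/2)[177 + √(31329 + 4·1614240)] = (1/2)[177 + √6488289] ≈ (1/2)(177 + 2547.212) = 1362.106.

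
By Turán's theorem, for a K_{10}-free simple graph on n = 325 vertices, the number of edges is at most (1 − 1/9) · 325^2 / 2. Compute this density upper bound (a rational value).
Turán density bound = (8/9) · 325^2/2 = 422500/9 ≈ 46944.4444

Turán's theorem: ex(n, K_{r+1}) is achieved by the complete r-partite Turán graph T(n, r) with parts as balanced as possible, and is at most (1 − 1/r) · n^2/2. For r = 9, n = 325: the density bound is (8/9) · 105625/2 = 422500/9 ≈ 46944.4444. The integer-valued extremum is e(T(325, 9)) = 46944, which is strictly less than the density bound 422500/9 since 9 ∤ 325 (the parts of T(325, 9) cannot all be equal).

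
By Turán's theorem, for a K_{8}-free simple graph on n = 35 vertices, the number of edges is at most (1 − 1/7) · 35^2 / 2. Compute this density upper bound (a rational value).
Turán density bound = (6/7) · 35^2/2 = 525

Turán's theorem: ex(n, K_{r+1}) is achieved by the complete r-partite Turán graph T(n, r) with parts as balanced as possible, and is at most (1 − 1/r) · n^2/2. For r = 7, n = 35: the density bound is (6/7) · 1225/2 = 525. Since 7 ∣ 35, the Turán graph T(35, 7) has parts of equal size 5, and its edge count e(T(35, 7)) = 525 attains the density bound exactly.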